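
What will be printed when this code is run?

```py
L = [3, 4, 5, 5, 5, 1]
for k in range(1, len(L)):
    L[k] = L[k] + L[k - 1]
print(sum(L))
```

k=1: L[1] = 4+3 = 7 → [3, 7, 5, 5, 5, 1]
k=2: L[2] = 5+7 = 12 → [3, 7, 12, 5, 5, 1]
k=3: L[3] = 5+12 = 17 → [3, 7, 12, 17, 5, 1]
k=4: L[4] = 5+17 = 22 → [3, 7, 12, 17, 22, 1]
k=5: L[5] = 1+22 = 23 → [3, 7, 12, 17, 22, 23]
sum = 84

84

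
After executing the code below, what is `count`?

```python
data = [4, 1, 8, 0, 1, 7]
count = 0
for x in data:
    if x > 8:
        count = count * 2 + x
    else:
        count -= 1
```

-6

x=4: not >8, count = 0-1 = -1
x=1: not >8, count = (-1)-1 = -2
x=8: not >8, count = (-2)-1 = -3
x=0: not >8, count = (-3)-1 = -4
x=1: not >8, count = (-4)-1 = -5
x=7: not >8, count = (-5)-1 = -6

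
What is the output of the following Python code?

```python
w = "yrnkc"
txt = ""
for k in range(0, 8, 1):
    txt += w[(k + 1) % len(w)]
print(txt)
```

k=0: add w[1]='r' → 'r'
k=1: add w[2]='n' → 'rn'
k=2: add w[3]='k' → 'rnk'
k=3: add w[4]='c' → 'rnkc'
k=4: add w[0]='y' → 'rnkcy'
k=5: add w[1]='r' → 'rnkcyr'
k=6: add w[2]='n' → 'rnkcyrn'
k=7: add w[3]='k' → 'rnkcyrnk'

rnkcyrnk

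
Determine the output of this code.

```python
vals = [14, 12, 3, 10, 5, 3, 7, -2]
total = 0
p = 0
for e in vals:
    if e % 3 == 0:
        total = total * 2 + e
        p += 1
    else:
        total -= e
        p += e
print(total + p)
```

e=14: not %3==0, total = 0-14 = -14; p=14
e=12: %3==0, total = (-14)*2+12 = -16; p=15
e=3: %3==0, total = (-16)*2+3 = -29; p=16
e=10: not %3==0, total = (-29)-10 = -39; p=26
e=5: not %3==0, total = (-39)-5 = -44; p=31
e=3: %3==0, total = (-44)*2+3 = -85; p=32
e=7: not %3==0, total = (-85)-7 = -92; p=39
e=-2: not %3==0, total = (-92)-(-2) = -90; p=37
total+p = (-90)+37 = -53

-53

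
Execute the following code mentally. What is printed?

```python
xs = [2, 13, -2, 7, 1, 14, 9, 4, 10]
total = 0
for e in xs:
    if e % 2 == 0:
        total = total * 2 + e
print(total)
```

e=2: even, total = 0*2+2 = 2
e=13: not even
e=-2: even, total = 2*2+(-2) = 2
e=7: not even
e=1: not even
e=14: even, total = 2*2+14 = 18
e=9: not even
e=4: even, total = 18*2+4 = 40
e=10: even, total = 40*2+10 = 90

90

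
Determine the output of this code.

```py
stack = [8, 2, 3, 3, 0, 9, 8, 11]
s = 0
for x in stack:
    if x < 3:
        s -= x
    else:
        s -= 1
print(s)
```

x=8: not <3, s = 0-1 = -1
x=2: <3, s = (-1)-2 = -3
x=3: not <3, s = (-3)-1 = -4
x=3: not <3, s = (-4)-1 = -5
x=0: <3, s = (-5)-0 = -5
x=9: not <3, s = (-5)-1 = -6
x=8: not <3, s = (-6)-1 = -7
x=11: not <3, s = (-7)-1 = -8

-8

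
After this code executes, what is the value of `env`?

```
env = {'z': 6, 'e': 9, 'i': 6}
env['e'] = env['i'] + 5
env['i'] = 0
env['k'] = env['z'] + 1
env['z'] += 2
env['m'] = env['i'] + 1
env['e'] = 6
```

env['e'] = env['i']+5 = 11 → {'z': 6, 'e': 11, 'i': 6}
env['i'] = 0 → {'z': 6, 'e': 11, 'i': 0}
env['k'] = env['z']+1 = 7 → {'z': 6, 'e': 11, 'i': 0, 'k': 7}
env['z'] = 6+2 = 8 → {'z': 8, 'e': 11, 'i': 0, 'k': 7}
env['m'] = env['i']+1 = 1 → {'z': 8, 'e': 11, 'i': 0, 'k': 7, 'm': 1}
env['e'] = 6 → {'z': 8, 'e': 6, 'i': 0, 'k': 7, 'm': 1}

{'z': 8, 'e': 6, 'i': 0, 'k': 7, 'm': 1}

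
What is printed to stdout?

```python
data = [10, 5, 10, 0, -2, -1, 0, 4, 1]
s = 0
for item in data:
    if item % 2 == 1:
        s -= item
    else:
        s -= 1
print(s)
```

item=10: not odd, s = 0-1 = -1
item=5: odd, s = (-1)-5 = -6
item=10: not odd, s = (-6)-1 = -7
item=0: not odd, s = (-7)-1 = -8
item=-2: not odd, s = (-8)-1 = -9
item=-1: odd, s = (-9)-(-1) = -8
item=0: not odd, s = (-8)-1 = -9
item=4: not odd, s = (-9)-1 = -10
item=1: odd, s = (-10)-1 = -11

-11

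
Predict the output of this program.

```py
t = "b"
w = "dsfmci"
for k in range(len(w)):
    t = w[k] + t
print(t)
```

icmfsdb

k=0: prepend 'd' → 'db'
k=1: prepend 's' → 'sdb'
k=2: prepend 'f' → 'fsdb'
k=3: prepend 'm' → 'mfsdb'
k=4: prepend 'c' → 'cmfsdb'
k=5: prepend 'i' → 'icmfsdb'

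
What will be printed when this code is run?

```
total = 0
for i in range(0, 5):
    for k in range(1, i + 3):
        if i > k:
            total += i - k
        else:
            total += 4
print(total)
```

i=0,k=1: not 0>1, total = 0+4 = 4
i=0,k=2: not 0>2, total = 4+4 = 8
i=1,k=1: not 1>1, total = 8+4 = 12
i=1,k=2: not 1>2, total = 12+4 = 16
i=1,k=3: not 1>3, total = 16+4 = 20
i=2,k=1: 2>1, total = 20+1 = 21
i=2,k=2: not 2>2, total = 21+4 = 25
i=2,k=3: not 2>3, total = 25+4 = 29
i=2,k=4: not 2>4, total = 29+4 = 33
i=3,k=1: 3>1, total = 33+2 = 35
i=3,k=2: 3>2, total = 35+1 = 36
i=3,k=3: not 3>3, total = 36+4 = 40
i=3,k=4: not 3>4, total = 40+4 = 44
i=3,k=5: not 3>5, total = 44+4 = 48
i=4,k=1: 4>1, total = 48+3 = 51
i=4,k=2: 4>2, total = 51+2 = 53
i=4,k=3: 4>3, total = 53+1 = 54
i=4,k=4: not 4>4, total = 54+4 = 58
i=4,k=5: not 4>5, total = 58+4 = 62
i=4,k=6: not 4>6, total = 62+4 = 66

66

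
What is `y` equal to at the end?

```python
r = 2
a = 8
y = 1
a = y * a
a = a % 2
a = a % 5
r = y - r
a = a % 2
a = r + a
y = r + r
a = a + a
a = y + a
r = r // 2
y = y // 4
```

-1

a = 1*8 = 8
a = 8%2 = 0
a = 0%5 = 0
r = 1-2 = -1
a = 0%2 = 0
a = (-1)+0 = -1
y = (-1)+(-1) = -2
a = (-1)+(-1) = -2
a = (-2)+(-2) = -4
r = (-1)//2 = -1
y = (-2)//4 = -1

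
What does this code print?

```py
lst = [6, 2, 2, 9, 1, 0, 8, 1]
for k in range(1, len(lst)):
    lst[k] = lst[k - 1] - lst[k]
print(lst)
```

k=1: lst[1] = 6-2 = 4 → [6, 4, 2, 9, 1, 0, 8, 1]
k=2: lst[2] = 4-2 = 2 → [6, 4, 2, 9, 1, 0, 8, 1]
k=3: lst[3] = 2-9 = -7 → [6, 4, 2, -7, 1, 0, 8, 1]
k=4: lst[4] = (-7)-1 = -8 → [6, 4, 2, -7, -8, 0, 8, 1]
k=5: lst[5] = (-8)-0 = -8 → [6, 4, 2, -7, -8, -8, 8, 1]
k=6: lst[6] = (-8)-8 = -16 → [6, 4, 2, -7, -8, -8, -16, 1]
k=7: lst[7] = (-16)-1 = -17 → [6, 4, 2, -7, -8, -8, -16, -17]

[6, 4, 2, -7, -8, -8, -16, -17]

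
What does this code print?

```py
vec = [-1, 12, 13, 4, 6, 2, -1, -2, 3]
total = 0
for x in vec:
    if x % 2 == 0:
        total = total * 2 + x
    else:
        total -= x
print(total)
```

73

x=-1: not even, total = 0-(-1) = 1
x=12: even, total = 1*2+12 = 14
x=13: not even, total = 14-13 = 1
x=4: even, total = 1*2+4 = 6
x=6: even, total = 6*2+6 = 18
x=2: even, total = 18*2+2 = 38
x=-1: not even, total = 38-(-1) = 39
x=-2: even, total = 39*2+(-2) = 76
x=3: not even, total = 76-3 = 73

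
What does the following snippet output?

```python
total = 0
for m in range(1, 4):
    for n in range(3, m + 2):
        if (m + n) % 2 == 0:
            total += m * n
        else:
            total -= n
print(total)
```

m=2,n=3: odd sum, total = 0-3 = -3
m=3,n=3: even sum, total = (-3)+9 = 6
m=3,n=4: odd sum, total = 6-4 = 2

2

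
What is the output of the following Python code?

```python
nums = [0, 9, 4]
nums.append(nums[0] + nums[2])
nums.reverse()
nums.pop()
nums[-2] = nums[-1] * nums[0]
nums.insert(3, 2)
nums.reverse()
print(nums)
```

[2, 9, 36, 4]

append nums[0]+nums[2] = 0+4 = 4 → [0, 9, 4, 4]
reverse → [4, 4, 9, 0]
pop() removes 0 → [4, 4, 9]
nums[-2] = nums[-1]*nums[0] = 9*4 = 36 → [4, 36, 9]
insert 2 at 3 → [4, 36, 9, 2]
reverse → [2, 9, 36, 4]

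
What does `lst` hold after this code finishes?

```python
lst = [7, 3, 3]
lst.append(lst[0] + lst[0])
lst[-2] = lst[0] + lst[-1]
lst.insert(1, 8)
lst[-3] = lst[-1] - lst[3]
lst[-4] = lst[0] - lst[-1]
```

append lst[0]+lst[0] = 7+7 = 14 → [7, 3, 3, 14]
lst[-2] = lst[0]+lst[-1] = 7+14 = 21 → [7, 3, 21, 14]
insert 8 at 1 → [7, 8, 3, 21, 14]
lst[-3] = lst[-1]-lst[3] = 14-21 = -7 → [7, 8, -7, 21, 14]
lst[-4] = lst[0]-lst[-1] = 7-14 = -7 → [7, -7, -7, 21, 14]

[7, -7, -7, 21, 14]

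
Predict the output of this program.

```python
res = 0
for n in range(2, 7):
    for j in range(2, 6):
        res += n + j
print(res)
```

n=2,j=2: res = 0+4 = 4
n=2,j=3: res = 4+5 = 9
n=2,j=4: res = 9+6 = 15
n=2,j=5: res = 15+7 = 22
n=3,j=2: res = 22+5 = 27
n=3,j=3: res = 27+6 = 33
n=3,j=4: res = 33+7 = 40
n=3,j=5: res = 40+8 = 48
n=4,j=2: res = 48+6 = 54
n=4,j=3: res = 54+7 = 61
n=4,j=4: res = 61+8 = 69
n=4,j=5: res = 69+9 = 78
n=5,j=2: res = 78+7 = 85
n=5,j=3: res = 85+8 = 93
n=5,j=4: res = 93+9 = 102
n=5,j=5: res = 102+10 = 112
n=6,j=2: res = 112+8 = 120
n=6,j=3: res = 120+9 = 129
n=6,j=4: res = 129+10 = 139
n=6,j=5: res = 139+11 = 150

150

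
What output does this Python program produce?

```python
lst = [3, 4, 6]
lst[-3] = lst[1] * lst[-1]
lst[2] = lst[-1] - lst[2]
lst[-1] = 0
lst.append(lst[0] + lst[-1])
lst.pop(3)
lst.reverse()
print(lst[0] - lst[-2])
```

lst[-3] = lst[1]*lst[-1] = 4*6 = 24 → [24, 4, 6]
lst[2] = lst[-1]-lst[2] = 6-6 = 0 → [24, 4, 0]
lst[-1] = 0 → [24, 4, 0]
append lst[0]+lst[-1] = 24+0 = 24 → [24, 4, 0, 24]
pop(3) removes 24 → [24, 4, 0]
reverse → [0, 4, 24]
lst[0]-lst[-2] = 0-4 = -4

-4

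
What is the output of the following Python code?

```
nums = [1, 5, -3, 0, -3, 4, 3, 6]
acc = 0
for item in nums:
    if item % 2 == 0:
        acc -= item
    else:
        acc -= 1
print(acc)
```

-15

item=1: not even, acc = 0-1 = -1
item=5: not even, acc = (-1)-1 = -2
item=-3: not even, acc = (-2)-1 = -3
item=0: even, acc = (-3)-0 = -3
item=-3: not even, acc = (-3)-1 = -4
item=4: even, acc = (-4)-4 = -8
item=3: not even, acc = (-8)-1 = -9
item=6: even, acc = (-9)-6 = -15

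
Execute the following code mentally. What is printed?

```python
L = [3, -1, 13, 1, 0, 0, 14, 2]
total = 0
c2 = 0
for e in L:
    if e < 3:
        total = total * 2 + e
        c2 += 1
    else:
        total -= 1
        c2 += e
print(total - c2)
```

-91

e=3: not <3, total = 0-1 = -1; c2=3
e=-1: <3, total = (-1)*2+(-1) = -3; c2=4
e=13: not <3, total = (-3)-1 = -4; c2=17
e=1: <3, total = (-4)*2+1 = -7; c2=18
e=0: <3, total = (-7)*2+0 = -14; c2=19
e=0: <3, total = (-14)*2+0 = -28; c2=20
e=14: not <3, total = (-28)-1 = -29; c2=34
e=2: <3, total = (-29)*2+2 = -56; c2=35
total-c2 = (-56)-35 = -91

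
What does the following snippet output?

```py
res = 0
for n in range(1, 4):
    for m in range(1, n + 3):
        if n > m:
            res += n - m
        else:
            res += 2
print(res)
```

22

n=1,m=1: not 1>1, res = 0+2 = 2
n=1,m=2: not 1>2, res = 2+2 = 4
n=1,m=3: not 1>3, res = 4+2 = 6
n=2,m=1: 2>1, res = 6+1 = 7
n=2,m=2: not 2>2, res = 7+2 = 9
n=2,m=3: not 2>3, res = 9+2 = 11
n=2,m=4: not 2>4, res = 11+2 = 13
n=3,m=1: 3>1, res = 13+2 = 15
n=3,m=2: 3>2, res = 15+1 = 16
n=3,m=3: not 3>3, res = 16+2 = 18
n=3,m=4: not 3>4, res = 18+2 = 20
n=3,m=5: not 3>5, res = 20+2 = 22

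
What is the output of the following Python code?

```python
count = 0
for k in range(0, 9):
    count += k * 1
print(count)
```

36

k=0: count = 0+0*1 = 0
k=1: count = 0+1*1 = 1
k=2: count = 1+2*1 = 3
k=3: count = 3+3*1 = 6
k=4: count = 6+4*1 = 10
k=5: count = 10+5*1 = 15
k=6: count = 15+6*1 = 21
k=7: count = 21+7*1 = 28
k=8: count = 28+8*1 = 36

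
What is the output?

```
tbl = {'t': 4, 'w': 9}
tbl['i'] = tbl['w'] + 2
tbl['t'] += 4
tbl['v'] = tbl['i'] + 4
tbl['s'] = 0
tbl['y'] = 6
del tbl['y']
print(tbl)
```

{'t': 8, 'w': 9, 'i': 11, 'v': 15, 's': 0}

tbl['i'] = tbl['w']+2 = 11 → {'t': 4, 'w': 9, 'i': 11}
tbl['t'] = 4+4 = 8 → {'t': 8, 'w': 9, 'i': 11}
tbl['v'] = tbl['i']+4 = 15 → {'t': 8, 'w': 9, 'i': 11, 'v': 15}
tbl['s'] = 0 → {'t': 8, 'w': 9, 'i': 11, 'v': 15, 's': 0}
tbl['y'] = 6 → {'t': 8, 'w': 9, 'i': 11, 'v': 15, 's': 0, 'y': 6}
del 'y' → {'t': 8, 'w': 9, 'i': 11, 'v': 15, 's': 0}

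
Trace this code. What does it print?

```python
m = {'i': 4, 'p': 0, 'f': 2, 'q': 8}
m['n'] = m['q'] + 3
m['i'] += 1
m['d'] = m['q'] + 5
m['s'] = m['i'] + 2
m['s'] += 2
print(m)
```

m['n'] = m['q']+3 = 11 → {'i': 4, 'p': 0, 'f': 2, 'q': 8, 'n': 11}
m['i'] = 4+1 = 5 → {'i': 5, 'p': 0, 'f': 2, 'q': 8, 'n': 11}
m['d'] = m['q']+5 = 13 → {'i': 5, 'p': 0, 'f': 2, 'q': 8, 'n': 11, 'd': 13}
m['s'] = m['i']+2 = 7 → {'i': 5, 'p': 0, 'f': 2, 'q': 8, 'n': 11, 'd': 13, 's': 7}
m['s'] = 7+2 = 9 → {'i': 5, 'p': 0, 'f': 2, 'q': 8, 'n': 11, 'd': 13, 's': 9}

{'i': 5, 'p': 0, 'f': 2, 'q': 8, 'n': 11, 'd': 13, 's': 9}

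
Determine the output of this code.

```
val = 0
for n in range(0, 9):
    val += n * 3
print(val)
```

108

n=0: val = 0+0*3 = 0
n=1: val = 0+1*3 = 3
n=2: val = 3+2*3 = 9
n=3: val = 9+3*3 = 18
n=4: val = 18+4*3 = 30
n=5: val = 30+5*3 = 45
n=6: val = 45+6*3 = 63
n=7: val = 63+7*3 = 84
n=8: val = 84+8*3 = 108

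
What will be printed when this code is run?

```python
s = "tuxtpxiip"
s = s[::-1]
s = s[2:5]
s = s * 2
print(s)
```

reverse → 'piixptxut'
slice [2:5] → 'ixp'
repeat ×2 → 'ixpixp'

ixpixp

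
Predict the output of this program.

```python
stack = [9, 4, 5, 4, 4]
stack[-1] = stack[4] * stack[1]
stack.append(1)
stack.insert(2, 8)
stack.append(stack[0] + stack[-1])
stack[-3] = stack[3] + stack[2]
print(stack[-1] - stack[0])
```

1

stack[-1] = stack[4]*stack[1] = 4*4 = 16 → [9, 4, 5, 4, 16]
append 1 → [9, 4, 5, 4, 16, 1]
insert 8 at 2 → [9, 4, 8, 5, 4, 16, 1]
append stack[0]+stack[-1] = 9+1 = 10 → [9, 4, 8, 5, 4, 16, 1, 10]
stack[-3] = stack[3]+stack[2] = 5+8 = 13 → [9, 4, 8, 5, 4, 13, 1, 10]
stack[-1]-stack[0] = 10-9 = 1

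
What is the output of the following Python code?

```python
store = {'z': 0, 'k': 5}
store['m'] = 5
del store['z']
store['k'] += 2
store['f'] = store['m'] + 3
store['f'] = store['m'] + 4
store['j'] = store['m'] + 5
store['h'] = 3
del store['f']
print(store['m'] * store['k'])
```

store['m'] = 5 → {'z': 0, 'k': 5, 'm': 5}
del 'z' → {'k': 5, 'm': 5}
store['k'] = 5+2 = 7 → {'k': 7, 'm': 5}
store['f'] = store['m']+3 = 8 → {'k': 7, 'm': 5, 'f': 8}
store['f'] = store['m']+4 = 9 → {'k': 7, 'm': 5, 'f': 9}
store['j'] = store['m']+5 = 10 → {'k': 7, 'm': 5, 'f': 9, 'j': 10}
store['h'] = 3 → {'k': 7, 'm': 5, 'f': 9, 'j': 10, 'h': 3}
del 'f' → {'k': 7, 'm': 5, 'j': 10, 'h': 3}
store['m']*store['k'] = 5*7 = 35

35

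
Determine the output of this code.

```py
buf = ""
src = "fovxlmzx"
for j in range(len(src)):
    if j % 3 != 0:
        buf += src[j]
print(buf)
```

j=0: skip
j=1: add 'o' → 'o'
j=2: add 'v' → 'ov'
j=3: skip
j=4: add 'l' → 'ovl'
j=5: add 'm' → 'ovlm'
j=6: skip
j=7: add 'x' → 'ovlmx'

ovlmx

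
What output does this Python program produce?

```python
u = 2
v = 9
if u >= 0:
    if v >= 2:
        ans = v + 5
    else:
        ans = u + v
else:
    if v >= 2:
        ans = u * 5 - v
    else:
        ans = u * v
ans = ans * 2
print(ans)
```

u=2, v=9
u >= 0 is True; v >= 2 is True
→ ans = v + 5 = 14
ans = 14*2 = 28

28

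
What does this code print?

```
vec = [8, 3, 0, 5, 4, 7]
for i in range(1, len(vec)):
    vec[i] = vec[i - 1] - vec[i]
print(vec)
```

i=1: vec[1] = 8-3 = 5 → [8, 5, 0, 5, 4, 7]
i=2: vec[2] = 5-0 = 5 → [8, 5, 5, 5, 4, 7]
i=3: vec[3] = 5-5 = 0 → [8, 5, 5, 0, 4, 7]
i=4: vec[4] = 0-4 = -4 → [8, 5, 5, 0, -4, 7]
i=5: vec[5] = (-4)-7 = -11 → [8, 5, 5, 0, -4, -11]

[8, 5, 5, 0, -4, -11]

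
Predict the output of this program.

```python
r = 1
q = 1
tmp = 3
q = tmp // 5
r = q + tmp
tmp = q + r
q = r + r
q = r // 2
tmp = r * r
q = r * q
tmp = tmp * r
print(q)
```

q = 3//5 = 0
r = 0+3 = 3
tmp = 0+3 = 3
q = 3+3 = 6
q = 3//2 = 1
tmp = 3*3 = 9
q = 3*1 = 3
tmp = 9*3 = 27

3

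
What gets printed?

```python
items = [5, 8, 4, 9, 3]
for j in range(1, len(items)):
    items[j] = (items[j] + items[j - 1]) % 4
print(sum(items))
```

j=1: items[1] = (8+5)%4 = 1 → [5, 1, 4, 9, 3]
j=2: items[2] = (4+1)%4 = 1 → [5, 1, 1, 9, 3]
j=3: items[3] = (9+1)%4 = 2 → [5, 1, 1, 2, 3]
j=4: items[4] = (3+2)%4 = 1 → [5, 1, 1, 2, 1]
sum = 10

10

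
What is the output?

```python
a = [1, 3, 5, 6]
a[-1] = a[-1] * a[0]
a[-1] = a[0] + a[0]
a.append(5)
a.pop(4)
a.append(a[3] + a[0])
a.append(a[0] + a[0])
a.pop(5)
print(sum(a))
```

a[-1] = a[-1]*a[0] = 6*1 = 6 → [1, 3, 5, 6]
a[-1] = a[0]+a[0] = 1+1 = 2 → [1, 3, 5, 2]
append 5 → [1, 3, 5, 2, 5]
pop(4) removes 5 → [1, 3, 5, 2]
append a[3]+a[0] = 2+1 = 3 → [1, 3, 5, 2, 3]
append a[0]+a[0] = 1+1 = 2 → [1, 3, 5, 2, 3, 2]
pop(5) removes 2 → [1, 3, 5, 2, 3]
sum = 14

14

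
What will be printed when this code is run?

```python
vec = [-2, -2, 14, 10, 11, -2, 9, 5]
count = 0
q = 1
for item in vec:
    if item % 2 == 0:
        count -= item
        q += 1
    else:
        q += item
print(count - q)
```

-49

item=-2: even, count = 0-(-2) = 2; q=2
item=-2: even, count = 2-(-2) = 4; q=3
item=14: even, count = 4-14 = -10; q=4
item=10: even, count = (-10)-10 = -20; q=5
item=11: not even; q=16
item=-2: even, count = (-20)-(-2) = -18; q=17
item=9: not even; q=26
item=5: not even; q=31
count-q = (-18)-31 = -49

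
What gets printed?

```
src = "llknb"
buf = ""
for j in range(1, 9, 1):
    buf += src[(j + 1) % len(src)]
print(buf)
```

knbllknb

j=1: add src[2]='k' → 'k'
j=2: add src[3]='n' → 'kn'
j=3: add src[4]='b' → 'knb'
j=4: add src[0]='l' → 'knbl'
j=5: add src[1]='l' → 'knbll'
j=6: add src[2]='k' → 'knbllk'
j=7: add src[3]='n' → 'knbllkn'
j=8: add src[4]='b' → 'knbllknb'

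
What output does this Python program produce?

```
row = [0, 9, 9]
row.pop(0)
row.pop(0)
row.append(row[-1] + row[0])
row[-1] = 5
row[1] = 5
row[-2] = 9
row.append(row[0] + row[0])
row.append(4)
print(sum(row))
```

pop(0) removes 0 → [9, 9]
pop(0) removes 9 → [9]
append row[-1]+row[0] = 9+9 = 18 → [9, 18]
row[-1] = 5 → [9, 5]
row[1] = 5 → [9, 5]
row[-2] = 9 → [9, 5]
append row[0]+row[0] = 9+9 = 18 → [9, 5, 18]
append 4 → [9, 5, 18, 4]
sum = 36

36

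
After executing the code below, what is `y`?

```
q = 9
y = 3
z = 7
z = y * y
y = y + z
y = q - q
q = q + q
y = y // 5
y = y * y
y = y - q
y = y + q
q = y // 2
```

z = 3*3 = 9
y = 3+9 = 12
y = 9-9 = 0
q = 9+9 = 18
y = 0//5 = 0
y = 0*0 = 0
y = 0-18 = -18
y = (-18)+18 = 0
q = 0//2 = 0

0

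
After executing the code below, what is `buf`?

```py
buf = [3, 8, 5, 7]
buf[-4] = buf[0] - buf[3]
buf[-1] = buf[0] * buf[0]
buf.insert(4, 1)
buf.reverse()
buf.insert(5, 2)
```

[1, 16, 5, 8, -4, 2]

buf[-4] = buf[0]-buf[3] = 3-7 = -4 → [-4, 8, 5, 7]
buf[-1] = buf[0]*buf[0] = (-4)*(-4) = 16 → [-4, 8, 5, 16]
insert 1 at 4 → [-4, 8, 5, 16, 1]
reverse → [1, 16, 5, 8, -4]
insert 2 at 5 → [1, 16, 5, 8, -4, 2]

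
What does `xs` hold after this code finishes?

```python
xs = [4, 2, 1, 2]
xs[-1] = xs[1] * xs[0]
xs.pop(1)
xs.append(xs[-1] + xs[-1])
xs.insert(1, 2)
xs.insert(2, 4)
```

[4, 2, 4, 1, 8, 16]

xs[-1] = xs[1]*xs[0] = 2*4 = 8 → [4, 2, 1, 8]
pop(1) removes 2 → [4, 1, 8]
append xs[-1]+xs[-1] = 8+8 = 16 → [4, 1, 8, 16]
insert 2 at 1 → [4, 2, 1, 8, 16]
insert 4 at 2 → [4, 2, 4, 1, 8, 16]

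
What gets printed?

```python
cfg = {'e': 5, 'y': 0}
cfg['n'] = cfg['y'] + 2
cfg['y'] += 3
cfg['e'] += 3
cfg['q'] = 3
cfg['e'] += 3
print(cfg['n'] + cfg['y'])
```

5

cfg['n'] = cfg['y']+2 = 2 → {'e': 5, 'y': 0, 'n': 2}
cfg['y'] = 0+3 = 3 → {'e': 5, 'y': 3, 'n': 2}
cfg['e'] = 5+3 = 8 → {'e': 8, 'y': 3, 'n': 2}
cfg['q'] = 3 → {'e': 8, 'y': 3, 'n': 2, 'q': 3}
cfg['e'] = 8+3 = 11 → {'e': 11, 'y': 3, 'n': 2, 'q': 3}
cfg['n']+cfg['y'] = 2+3 = 5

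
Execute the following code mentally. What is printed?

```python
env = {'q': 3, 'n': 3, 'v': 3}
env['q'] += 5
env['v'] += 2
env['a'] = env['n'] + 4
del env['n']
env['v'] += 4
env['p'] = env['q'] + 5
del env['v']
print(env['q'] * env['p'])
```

104

env['q'] = 3+5 = 8 → {'q': 8, 'n': 3, 'v': 3}
env['v'] = 3+2 = 5 → {'q': 8, 'n': 3, 'v': 5}
env['a'] = env['n']+4 = 7 → {'q': 8, 'n': 3, 'v': 5, 'a': 7}
del 'n' → {'q': 8, 'v': 5, 'a': 7}
env['v'] = 5+4 = 9 → {'q': 8, 'v': 9, 'a': 7}
env['p'] = env['q']+5 = 13 → {'q': 8, 'v': 9, 'a': 7, 'p': 13}
del 'v' → {'q': 8, 'a': 7, 'p': 13}
env['q']*env['p'] = 8*13 = 104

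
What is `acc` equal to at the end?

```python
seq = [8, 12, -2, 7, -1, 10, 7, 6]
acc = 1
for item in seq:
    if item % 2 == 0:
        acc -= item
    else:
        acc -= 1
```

item=8: even, acc = 1-8 = -7
item=12: even, acc = (-7)-12 = -19
item=-2: even, acc = (-19)-(-2) = -17
item=7: not even, acc = (-17)-1 = -18
item=-1: not even, acc = (-18)-1 = -19
item=10: even, acc = (-19)-10 = -29
item=7: not even, acc = (-29)-1 = -30
item=6: even, acc = (-30)-6 = -36

-36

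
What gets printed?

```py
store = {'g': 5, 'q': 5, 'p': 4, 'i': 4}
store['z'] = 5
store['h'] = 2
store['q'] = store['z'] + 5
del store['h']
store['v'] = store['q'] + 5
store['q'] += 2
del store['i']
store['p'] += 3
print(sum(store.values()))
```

store['z'] = 5 → {'g': 5, 'q': 5, 'p': 4, 'i': 4, 'z': 5}
store['h'] = 2 → {'g': 5, 'q': 5, 'p': 4, 'i': 4, 'z': 5, 'h': 2}
store['q'] = store['z']+5 = 10 → {'g': 5, 'q': 10, 'p': 4, 'i': 4, 'z': 5, 'h': 2}
del 'h' → {'g': 5, 'q': 10, 'p': 4, 'i': 4, 'z': 5}
store['v'] = store['q']+5 = 15 → {'g': 5, 'q': 10, 'p': 4, 'i': 4, 'z': 5, 'v': 15}
store['q'] = 10+2 = 12 → {'g': 5, 'q': 12, 'p': 4, 'i': 4, 'z': 5, 'v': 15}
del 'i' → {'g': 5, 'q': 12, 'p': 4, 'z': 5, 'v': 15}
store['p'] = 4+3 = 7 → {'g': 5, 'q': 12, 'p': 7, 'z': 5, 'v': 15}
sum of values = 44

44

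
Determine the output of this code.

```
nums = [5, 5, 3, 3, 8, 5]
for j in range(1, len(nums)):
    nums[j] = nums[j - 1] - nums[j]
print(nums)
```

[5, 0, -3, -6, -14, -19]

j=1: nums[1] = 5-5 = 0 → [5, 0, 3, 3, 8, 5]
j=2: nums[2] = 0-3 = -3 → [5, 0, -3, 3, 8, 5]
j=3: nums[3] = (-3)-3 = -6 → [5, 0, -3, -6, 8, 5]
j=4: nums[4] = (-6)-8 = -14 → [5, 0, -3, -6, -14, 5]
j=5: nums[5] = (-14)-5 = -19 → [5, 0, -3, -6, -14, -19]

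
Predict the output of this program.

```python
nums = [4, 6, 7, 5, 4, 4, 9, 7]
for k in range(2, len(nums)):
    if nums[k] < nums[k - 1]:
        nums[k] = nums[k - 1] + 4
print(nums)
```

[4, 6, 7, 11, 15, 19, 23, 27]

k=2: 7>=6, unchanged → [4, 6, 7, 5, 4, 4, 9, 7]
k=3: 5<7, nums[3] = 7+4 = 11 → [4, 6, 7, 11, 4, 4, 9, 7]
k=4: 4<11, nums[4] = 11+4 = 15 → [4, 6, 7, 11, 15, 4, 9, 7]
k=5: 4<15, nums[5] = 15+4 = 19 → [4, 6, 7, 11, 15, 19, 9, 7]
k=6: 9<19, nums[6] = 19+4 = 23 → [4, 6, 7, 11, 15, 19, 23, 7]
k=7: 7<23, nums[7] = 23+4 = 27 → [4, 6, 7, 11, 15, 19, 23, 27]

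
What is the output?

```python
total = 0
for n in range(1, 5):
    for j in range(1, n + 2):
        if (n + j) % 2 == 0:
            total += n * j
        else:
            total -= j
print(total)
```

20

n=1,j=1: even sum, total = 0+1 = 1
n=1,j=2: odd sum, total = 1-2 = -1
n=2,j=1: odd sum, total = (-1)-1 = -2
n=2,j=2: even sum, total = (-2)+4 = 2
n=2,j=3: odd sum, total = 2-3 = -1
n=3,j=1: even sum, total = (-1)+3 = 2
n=3,j=2: odd sum, total = 2-2 = 0
n=3,j=3: even sum, total = 0+9 = 9
n=3,j=4: odd sum, total = 9-4 = 5
n=4,j=1: odd sum, total = 5-1 = 4
n=4,j=2: even sum, total = 4+8 = 12
n=4,j=3: odd sum, total = 12-3 = 9
n=4,j=4: even sum, total = 9+16 = 25
n=4,j=5: odd sum, total = 25-5 = 20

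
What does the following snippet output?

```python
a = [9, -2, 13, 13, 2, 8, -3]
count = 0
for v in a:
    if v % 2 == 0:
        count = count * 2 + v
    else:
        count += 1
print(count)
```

v=9: not even, count = 0+1 = 1
v=-2: even, count = 1*2+(-2) = 0
v=13: not even, count = 0+1 = 1
v=13: not even, count = 1+1 = 2
v=2: even, count = 2*2+2 = 6
v=8: even, count = 6*2+8 = 20
v=-3: not even, count = 20+1 = 21

21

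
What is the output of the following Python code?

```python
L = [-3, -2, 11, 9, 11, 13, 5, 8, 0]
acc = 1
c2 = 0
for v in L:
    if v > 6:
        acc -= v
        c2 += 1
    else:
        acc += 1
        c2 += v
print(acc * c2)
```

-235

v=-3: not >6, acc = 1+1 = 2; c2=-3
v=-2: not >6, acc = 2+1 = 3; c2=-5
v=11: >6, acc = 3-11 = -8; c2=-4
v=9: >6, acc = (-8)-9 = -17; c2=-3
v=11: >6, acc = (-17)-11 = -28; c2=-2
v=13: >6, acc = (-28)-13 = -41; c2=-1
v=5: not >6, acc = (-41)+1 = -40; c2=4
v=8: >6, acc = (-40)-8 = -48; c2=5
v=0: not >6, acc = (-48)+1 = -47; c2=5
acc*c2 = (-47)*5 = -235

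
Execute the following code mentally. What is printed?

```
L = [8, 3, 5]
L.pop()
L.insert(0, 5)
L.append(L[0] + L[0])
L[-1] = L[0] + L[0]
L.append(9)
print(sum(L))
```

35

pop() removes 5 → [8, 3]
insert 5 at 0 → [5, 8, 3]
append L[0]+L[0] = 5+5 = 10 → [5, 8, 3, 10]
L[-1] = L[0]+L[0] = 5+5 = 10 → [5, 8, 3, 10]
append 9 → [5, 8, 3, 10, 9]
sum = 35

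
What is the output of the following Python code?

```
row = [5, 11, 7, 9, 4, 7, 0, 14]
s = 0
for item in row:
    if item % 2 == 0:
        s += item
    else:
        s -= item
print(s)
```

-21

item=5: not even, s = 0-5 = -5
item=11: not even, s = (-5)-11 = -16
item=7: not even, s = (-16)-7 = -23
item=9: not even, s = (-23)-9 = -32
item=4: even, s = (-32)+4 = -28
item=7: not even, s = (-28)-7 = -35
item=0: even, s = (-35)+0 = -35
item=14: even, s = (-35)+14 = -21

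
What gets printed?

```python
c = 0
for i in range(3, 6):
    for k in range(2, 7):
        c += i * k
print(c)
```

240

i=3,k=2: c = 0+6 = 6
i=3,k=3: c = 6+9 = 15
i=3,k=4: c = 15+12 = 27
i=3,k=5: c = 27+15 = 42
i=3,k=6: c = 42+18 = 60
i=4,k=2: c = 60+8 = 68
i=4,k=3: c = 68+12 = 80
i=4,k=4: c = 80+16 = 96
i=4,k=5: c = 96+20 = 116
i=4,k=6: c = 116+24 = 140
i=5,k=2: c = 140+10 = 150
i=5,k=3: c = 150+15 = 165
i=5,k=4: c = 165+20 = 185
i=5,k=5: c = 185+25 = 210
i=5,k=6: c = 210+30 = 240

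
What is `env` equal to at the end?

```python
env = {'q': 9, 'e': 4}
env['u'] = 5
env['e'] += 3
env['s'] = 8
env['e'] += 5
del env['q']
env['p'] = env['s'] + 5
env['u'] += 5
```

{'e': 12, 'u': 10, 's': 8, 'p': 13}

env['u'] = 5 → {'q': 9, 'e': 4, 'u': 5}
env['e'] = 4+3 = 7 → {'q': 9, 'e': 7, 'u': 5}
env['s'] = 8 → {'q': 9, 'e': 7, 'u': 5, 's': 8}
env['e'] = 7+5 = 12 → {'q': 9, 'e': 12, 'u': 5, 's': 8}
del 'q' → {'e': 12, 'u': 5, 's': 8}
env['p'] = env['s']+5 = 13 → {'e': 12, 'u': 5, 's': 8, 'p': 13}
env['u'] = 5+5 = 10 → {'e': 12, 'u': 10, 's': 8, 'p': 13}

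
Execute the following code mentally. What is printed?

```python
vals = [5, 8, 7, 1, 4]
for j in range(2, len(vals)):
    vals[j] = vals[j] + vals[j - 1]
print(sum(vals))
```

64

j=2: vals[2] = 7+8 = 15 → [5, 8, 15, 1, 4]
j=3: vals[3] = 1+15 = 16 → [5, 8, 15, 16, 4]
j=4: vals[4] = 4+16 = 20 → [5, 8, 15, 16, 20]
sum = 64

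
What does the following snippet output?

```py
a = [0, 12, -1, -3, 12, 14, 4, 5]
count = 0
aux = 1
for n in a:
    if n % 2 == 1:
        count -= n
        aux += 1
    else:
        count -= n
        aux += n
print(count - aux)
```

n=0: not odd, count = 0-0 = 0; aux=1
n=12: not odd, count = 0-12 = -12; aux=13
n=-1: odd, count = (-12)-(-1) = -11; aux=14
n=-3: odd, count = (-11)-(-3) = -8; aux=15
n=12: not odd, count = (-8)-12 = -20; aux=27
n=14: not odd, count = (-20)-14 = -34; aux=41
n=4: not odd, count = (-34)-4 = -38; aux=45
n=5: odd, count = (-38)-5 = -43; aux=46
count-aux = (-43)-46 = -89

-89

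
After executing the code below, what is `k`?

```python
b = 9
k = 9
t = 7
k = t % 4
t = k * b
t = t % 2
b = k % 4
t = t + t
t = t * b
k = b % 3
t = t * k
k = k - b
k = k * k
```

9

k = 7%4 = 3
t = 3*9 = 27
t = 27%2 = 1
b = 3%4 = 3
t = 1+1 = 2
t = 2*3 = 6
k = 3%3 = 0
t = 6*0 = 0
k = 0-3 = -3
k = (-3)*(-3) = 9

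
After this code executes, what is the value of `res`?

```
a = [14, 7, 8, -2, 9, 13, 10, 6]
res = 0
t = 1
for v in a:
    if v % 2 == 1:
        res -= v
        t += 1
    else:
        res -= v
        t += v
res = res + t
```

-25

v=14: not odd, res = 0-14 = -14; t=15
v=7: odd, res = (-14)-7 = -21; t=16
v=8: not odd, res = (-21)-8 = -29; t=24
v=-2: not odd, res = (-29)-(-2) = -27; t=22
v=9: odd, res = (-27)-9 = -36; t=23
v=13: odd, res = (-36)-13 = -49; t=24
v=10: not odd, res = (-49)-10 = -59; t=34
v=6: not odd, res = (-59)-6 = -65; t=40
res+t = (-65)+40 = -25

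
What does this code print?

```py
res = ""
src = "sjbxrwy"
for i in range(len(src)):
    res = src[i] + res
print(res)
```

i=0: prepend 's' → 's'
i=1: prepend 'j' → 'js'
i=2: prepend 'b' → 'bjs'
i=3: prepend 'x' → 'xbjs'
i=4: prepend 'r' → 'rxbjs'
i=5: prepend 'w' → 'wrxbjs'
i=6: prepend 'y' → 'ywrxbjs'

ywrxbjs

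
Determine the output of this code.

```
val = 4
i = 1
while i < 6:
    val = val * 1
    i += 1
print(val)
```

i=1: val = 4*1 = 4
i=2: val = 4*1 = 4
i=3: val = 4*1 = 4
i=4: val = 4*1 = 4
i=5: val = 4*1 = 4

4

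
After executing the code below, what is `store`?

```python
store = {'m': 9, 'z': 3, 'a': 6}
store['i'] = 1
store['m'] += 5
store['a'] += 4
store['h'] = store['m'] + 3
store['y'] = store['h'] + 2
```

store['i'] = 1 → {'m': 9, 'z': 3, 'a': 6, 'i': 1}
store['m'] = 9+5 = 14 → {'m': 14, 'z': 3, 'a': 6, 'i': 1}
store['a'] = 6+4 = 10 → {'m': 14, 'z': 3, 'a': 10, 'i': 1}
store['h'] = store['m']+3 = 17 → {'m': 14, 'z': 3, 'a': 10, 'i': 1, 'h': 17}
store['y'] = store['h']+2 = 19 → {'m': 14, 'z': 3, 'a': 10, 'i': 1, 'h': 17, 'y': 19}

{'m': 14, 'z': 3, 'a': 10, 'i': 1, 'h': 17, 'y': 19}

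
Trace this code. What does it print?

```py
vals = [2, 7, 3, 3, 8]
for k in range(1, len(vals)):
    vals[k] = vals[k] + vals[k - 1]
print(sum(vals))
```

61

k=1: vals[1] = 7+2 = 9 → [2, 9, 3, 3, 8]
k=2: vals[2] = 3+9 = 12 → [2, 9, 12, 3, 8]
k=3: vals[3] = 3+12 = 15 → [2, 9, 12, 15, 8]
k=4: vals[4] = 8+15 = 23 → [2, 9, 12, 15, 23]
sum = 61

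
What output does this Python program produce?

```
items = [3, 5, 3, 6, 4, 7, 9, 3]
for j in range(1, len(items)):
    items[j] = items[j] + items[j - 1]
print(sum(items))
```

165

j=1: items[1] = 5+3 = 8 → [3, 8, 3, 6, 4, 7, 9, 3]
j=2: items[2] = 3+8 = 11 → [3, 8, 11, 6, 4, 7, 9, 3]
j=3: items[3] = 6+11 = 17 → [3, 8, 11, 17, 4, 7, 9, 3]
j=4: items[4] = 4+17 = 21 → [3, 8, 11, 17, 21, 7, 9, 3]
j=5: items[5] = 7+21 = 28 → [3, 8, 11, 17, 21, 28, 9, 3]
j=6: items[6] = 9+28 = 37 → [3, 8, 11, 17, 21, 28, 37, 3]
j=7: items[7] = 3+37 = 40 → [3, 8, 11, 17, 21, 28, 37, 40]
sum = 165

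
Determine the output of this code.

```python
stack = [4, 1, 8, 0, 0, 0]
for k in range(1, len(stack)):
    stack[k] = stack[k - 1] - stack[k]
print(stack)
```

k=1: stack[1] = 4-1 = 3 → [4, 3, 8, 0, 0, 0]
k=2: stack[2] = 3-8 = -5 → [4, 3, -5, 0, 0, 0]
k=3: stack[3] = (-5)-0 = -5 → [4, 3, -5, -5, 0, 0]
k=4: stack[4] = (-5)-0 = -5 → [4, 3, -5, -5, -5, 0]
k=5: stack[5] = (-5)-0 = -5 → [4, 3, -5, -5, -5, -5]

[4, 3, -5, -5, -5, -5]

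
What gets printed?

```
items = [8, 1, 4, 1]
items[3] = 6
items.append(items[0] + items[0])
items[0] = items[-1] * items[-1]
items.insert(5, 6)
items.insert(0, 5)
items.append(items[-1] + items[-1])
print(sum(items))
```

306

items[3] = 6 → [8, 1, 4, 6]
append items[0]+items[0] = 8+8 = 16 → [8, 1, 4, 6, 16]
items[0] = items[-1]*items[-1] = 16*16 = 256 → [256, 1, 4, 6, 16]
insert 6 at 5 → [256, 1, 4, 6, 16, 6]
insert 5 at 0 → [5, 256, 1, 4, 6, 16, 6]
append items[-1]+items[-1] = 6+6 = 12 → [5, 256, 1, 4, 6, 16, 6, 12]
sum = 306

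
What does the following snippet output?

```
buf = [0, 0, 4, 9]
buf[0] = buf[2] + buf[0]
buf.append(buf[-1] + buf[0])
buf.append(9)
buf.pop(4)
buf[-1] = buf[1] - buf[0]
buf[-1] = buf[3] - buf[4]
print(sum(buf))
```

30

buf[0] = buf[2]+buf[0] = 4+0 = 4 → [4, 0, 4, 9]
append buf[-1]+buf[0] = 9+4 = 13 → [4, 0, 4, 9, 13]
append 9 → [4, 0, 4, 9, 13, 9]
pop(4) removes 13 → [4, 0, 4, 9, 9]
buf[-1] = buf[1]-buf[0] = 0-4 = -4 → [4, 0, 4, 9, -4]
buf[-1] = buf[3]-buf[4] = 9-(-4) = 13 → [4, 0, 4, 9, 13]
sum = 30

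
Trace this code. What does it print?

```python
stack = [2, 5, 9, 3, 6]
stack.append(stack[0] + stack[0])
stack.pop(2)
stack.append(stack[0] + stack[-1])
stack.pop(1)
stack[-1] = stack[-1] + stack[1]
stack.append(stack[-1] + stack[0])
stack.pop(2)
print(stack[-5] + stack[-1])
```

append stack[0]+stack[0] = 2+2 = 4 → [2, 5, 9, 3, 6, 4]
pop(2) removes 9 → [2, 5, 3, 6, 4]
append stack[0]+stack[-1] = 2+4 = 6 → [2, 5, 3, 6, 4, 6]
pop(1) removes 5 → [2, 3, 6, 4, 6]
stack[-1] = stack[-1]+stack[1] = 6+3 = 9 → [2, 3, 6, 4, 9]
append stack[-1]+stack[0] = 9+2 = 11 → [2, 3, 6, 4, 9, 11]
pop(2) removes 6 → [2, 3, 4, 9, 11]
stack[-5]+stack[-1] = 2+11 = 13

13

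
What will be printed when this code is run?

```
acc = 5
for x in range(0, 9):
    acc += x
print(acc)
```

41

x=0: acc = 5+0 = 5
x=1: acc = 5+1 = 6
x=2: acc = 6+2 = 8
x=3: acc = 8+3 = 11
x=4: acc = 11+4 = 15
x=5: acc = 15+5 = 20
x=6: acc = 20+6 = 26
x=7: acc = 26+7 = 33
x=8: acc = 33+8 = 41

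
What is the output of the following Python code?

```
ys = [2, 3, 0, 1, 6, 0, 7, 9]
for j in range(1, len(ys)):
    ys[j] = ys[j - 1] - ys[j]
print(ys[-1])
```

j=1: ys[1] = 2-3 = -1 → [2, -1, 0, 1, 6, 0, 7, 9]
j=2: ys[2] = (-1)-0 = -1 → [2, -1, -1, 1, 6, 0, 7, 9]
j=3: ys[3] = (-1)-1 = -2 → [2, -1, -1, -2, 6, 0, 7, 9]
j=4: ys[4] = (-2)-6 = -8 → [2, -1, -1, -2, -8, 0, 7, 9]
j=5: ys[5] = (-8)-0 = -8 → [2, -1, -1, -2, -8, -8, 7, 9]
j=6: ys[6] = (-8)-7 = -15 → [2, -1, -1, -2, -8, -8, -15, 9]
j=7: ys[7] = (-15)-9 = -24 → [2, -1, -1, -2, -8, -8, -15, -24]

-24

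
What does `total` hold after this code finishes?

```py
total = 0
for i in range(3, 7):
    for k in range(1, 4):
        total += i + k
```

i=3,k=1: total = 0+4 = 4
i=3,k=2: total = 4+5 = 9
i=3,k=3: total = 9+6 = 15
i=4,k=1: total = 15+5 = 20
i=4,k=2: total = 20+6 = 26
i=4,k=3: total = 26+7 = 33
i=5,k=1: total = 33+6 = 39
i=5,k=2: total = 39+7 = 46
i=5,k=3: total = 46+8 = 54
i=6,k=1: total = 54+7 = 61
i=6,k=2: total = 61+8 = 69
i=6,k=3: total = 69+9 = 78

78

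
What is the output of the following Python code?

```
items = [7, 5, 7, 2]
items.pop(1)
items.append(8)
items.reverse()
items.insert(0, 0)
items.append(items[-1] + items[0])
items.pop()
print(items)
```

pop(1) removes 5 → [7, 7, 2]
append 8 → [7, 7, 2, 8]
reverse → [8, 2, 7, 7]
insert 0 at 0 → [0, 8, 2, 7, 7]
append items[-1]+items[0] = 7+0 = 7 → [0, 8, 2, 7, 7, 7]
pop() removes 7 → [0, 8, 2, 7, 7]

[0, 8, 2, 7, 7]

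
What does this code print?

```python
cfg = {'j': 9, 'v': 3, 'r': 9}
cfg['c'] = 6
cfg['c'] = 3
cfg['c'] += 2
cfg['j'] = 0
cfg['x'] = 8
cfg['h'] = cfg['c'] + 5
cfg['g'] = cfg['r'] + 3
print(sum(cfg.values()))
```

cfg['c'] = 6 → {'j': 9, 'v': 3, 'r': 9, 'c': 6}
cfg['c'] = 3 → {'j': 9, 'v': 3, 'r': 9, 'c': 3}
cfg['c'] = 3+2 = 5 → {'j': 9, 'v': 3, 'r': 9, 'c': 5}
cfg['j'] = 0 → {'j': 0, 'v': 3, 'r': 9, 'c': 5}
cfg['x'] = 8 → {'j': 0, 'v': 3, 'r': 9, 'c': 5, 'x': 8}
cfg['h'] = cfg['c']+5 = 10 → {'j': 0, 'v': 3, 'r': 9, 'c': 5, 'x': 8, 'h': 10}
cfg['g'] = cfg['r']+3 = 12 → {'j': 0, 'v': 3, 'r': 9, 'c': 5, 'x': 8, 'h': 10, 'g': 12}
sum of values = 47

47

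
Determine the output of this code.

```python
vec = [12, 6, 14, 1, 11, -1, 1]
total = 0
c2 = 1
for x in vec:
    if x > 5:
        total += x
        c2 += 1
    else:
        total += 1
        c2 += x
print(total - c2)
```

x=12: >5, total = 0+12 = 12; c2=2
x=6: >5, total = 12+6 = 18; c2=3
x=14: >5, total = 18+14 = 32; c2=4
x=1: not >5, total = 32+1 = 33; c2=5
x=11: >5, total = 33+11 = 44; c2=6
x=-1: not >5, total = 44+1 = 45; c2=5
x=1: not >5, total = 45+1 = 46; c2=6
total-c2 = 46-6 = 40

40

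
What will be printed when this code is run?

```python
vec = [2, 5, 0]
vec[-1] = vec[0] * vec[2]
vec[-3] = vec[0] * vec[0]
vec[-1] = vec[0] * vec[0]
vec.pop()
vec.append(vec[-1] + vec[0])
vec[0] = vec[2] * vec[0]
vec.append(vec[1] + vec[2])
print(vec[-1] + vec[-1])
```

28

vec[-1] = vec[0]*vec[2] = 2*0 = 0 → [2, 5, 0]
vec[-3] = vec[0]*vec[0] = 2*2 = 4 → [4, 5, 0]
vec[-1] = vec[0]*vec[0] = 4*4 = 16 → [4, 5, 16]
pop() removes 16 → [4, 5]
append vec[-1]+vec[0] = 5+4 = 9 → [4, 5, 9]
vec[0] = vec[2]*vec[0] = 9*4 = 36 → [36, 5, 9]
append vec[1]+vec[2] = 5+9 = 14 → [36, 5, 9, 14]
vec[-1]+vec[-1] = 14+14 = 28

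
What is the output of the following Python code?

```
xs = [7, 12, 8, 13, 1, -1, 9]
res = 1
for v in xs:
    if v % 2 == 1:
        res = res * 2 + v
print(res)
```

259

v=7: odd, res = 1*2+7 = 9
v=12: not odd
v=8: not odd
v=13: odd, res = 9*2+13 = 31
v=1: odd, res = 31*2+1 = 63
v=-1: odd, res = 63*2+(-1) = 125
v=9: odd, res = 125*2+9 = 259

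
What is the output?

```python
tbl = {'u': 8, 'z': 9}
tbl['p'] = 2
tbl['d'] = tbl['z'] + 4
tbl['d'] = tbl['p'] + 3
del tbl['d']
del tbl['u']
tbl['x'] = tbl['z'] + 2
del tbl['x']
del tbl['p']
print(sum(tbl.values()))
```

9

tbl['p'] = 2 → {'u': 8, 'z': 9, 'p': 2}
tbl['d'] = tbl['z']+4 = 13 → {'u': 8, 'z': 9, 'p': 2, 'd': 13}
tbl['d'] = tbl['p']+3 = 5 → {'u': 8, 'z': 9, 'p': 2, 'd': 5}
del 'd' → {'u': 8, 'z': 9, 'p': 2}
del 'u' → {'z': 9, 'p': 2}
tbl['x'] = tbl['z']+2 = 11 → {'z': 9, 'p': 2, 'x': 11}
del 'x' → {'z': 9, 'p': 2}
del 'p' → {'z': 9}
sum of values = 9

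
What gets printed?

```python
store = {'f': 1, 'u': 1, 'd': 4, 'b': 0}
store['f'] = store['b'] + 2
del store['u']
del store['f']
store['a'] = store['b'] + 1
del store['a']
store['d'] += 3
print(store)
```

store['f'] = store['b']+2 = 2 → {'f': 2, 'u': 1, 'd': 4, 'b': 0}
del 'u' → {'f': 2, 'd': 4, 'b': 0}
del 'f' → {'d': 4, 'b': 0}
store['a'] = store['b']+1 = 1 → {'d': 4, 'b': 0, 'a': 1}
del 'a' → {'d': 4, 'b': 0}
store['d'] = 4+3 = 7 → {'d': 7, 'b': 0}

{'d': 7, 'b': 0}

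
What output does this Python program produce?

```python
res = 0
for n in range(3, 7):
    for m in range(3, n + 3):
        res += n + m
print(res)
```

174

n=3,m=3: res = 0+6 = 6
n=3,m=4: res = 6+7 = 13
n=3,m=5: res = 13+8 = 21
n=4,m=3: res = 21+7 = 28
n=4,m=4: res = 28+8 = 36
n=4,m=5: res = 36+9 = 45
n=4,m=6: res = 45+10 = 55
n=5,m=3: res = 55+8 = 63
n=5,m=4: res = 63+9 = 72
n=5,m=5: res = 72+10 = 82
n=5,m=6: res = 82+11 = 93
n=5,m=7: res = 93+12 = 105
n=6,m=3: res = 105+9 = 114
n=6,m=4: res = 114+10 = 124
n=6,m=5: res = 124+11 = 135
n=6,m=6: res = 135+12 = 147
n=6,m=7: res = 147+13 = 160
n=6,m=8: res = 160+14 = 174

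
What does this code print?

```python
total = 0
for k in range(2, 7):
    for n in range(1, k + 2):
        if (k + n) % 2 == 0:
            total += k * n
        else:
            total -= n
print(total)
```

110

k=2,n=1: odd sum, total = 0-1 = -1
k=2,n=2: even sum, total = (-1)+4 = 3
k=2,n=3: odd sum, total = 3-3 = 0
k=3,n=1: even sum, total = 0+3 = 3
k=3,n=2: odd sum, total = 3-2 = 1
k=3,n=3: even sum, total = 1+9 = 10
k=3,n=4: odd sum, total = 10-4 = 6
k=4,n=1: odd sum, total = 6-1 = 5
k=4,n=2: even sum, total = 5+8 = 13
k=4,n=3: odd sum, total = 13-3 = 10
k=4,n=4: even sum, total = 10+16 = 26
k=4,n=5: odd sum, total = 26-5 = 21
k=5,n=1: even sum, total = 21+5 = 26
k=5,n=2: odd sum, total = 26-2 = 24
k=5,n=3: even sum, total = 24+15 = 39
k=5,n=4: odd sum, total = 39-4 = 35
k=5,n=5: even sum, total = 35+25 = 60
k=5,n=6: odd sum, total = 60-6 = 54
k=6,n=1: odd sum, total = 54-1 = 53
k=6,n=2: even sum, total = 53+12 = 65
k=6,n=3: odd sum, total = 65-3 = 62
k=6,n=4: even sum, total = 62+24 = 86
k=6,n=5: odd sum, total = 86-5 = 81
k=6,n=6: even sum, total = 81+36 = 117
k=6,n=7: odd sum, total = 117-7 = 110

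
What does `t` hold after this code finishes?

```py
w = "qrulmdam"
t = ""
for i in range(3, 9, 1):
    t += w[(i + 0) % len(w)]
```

i=3: add w[3]='l' → 'l'
i=4: add w[4]='m' → 'lm'
i=5: add w[5]='d' → 'lmd'
i=6: add w[6]='a' → 'lmda'
i=7: add w[7]='m' → 'lmdam'
i=8: add w[0]='q' → 'lmdamq'

'lmdamq'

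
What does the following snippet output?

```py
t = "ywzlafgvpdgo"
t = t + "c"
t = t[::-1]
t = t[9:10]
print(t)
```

+ 'c' → 'ywzlafgvpdgoc'
reverse → 'cogdpvgfalzwy'
slice [9:10] → 'l'

l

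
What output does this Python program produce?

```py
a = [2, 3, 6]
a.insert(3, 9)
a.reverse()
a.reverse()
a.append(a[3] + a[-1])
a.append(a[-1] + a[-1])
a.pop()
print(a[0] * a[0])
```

4

insert 9 at 3 → [2, 3, 6, 9]
reverse → [9, 6, 3, 2]
reverse → [2, 3, 6, 9]
append a[3]+a[-1] = 9+9 = 18 → [2, 3, 6, 9, 18]
append a[-1]+a[-1] = 18+18 = 36 → [2, 3, 6, 9, 18, 36]
pop() removes 36 → [2, 3, 6, 9, 18]
a[0]*a[0] = 2*2 = 4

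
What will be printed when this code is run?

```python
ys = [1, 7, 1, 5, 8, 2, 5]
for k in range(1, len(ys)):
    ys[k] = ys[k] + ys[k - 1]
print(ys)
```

[1, 8, 9, 14, 22, 24, 29]

k=1: ys[1] = 7+1 = 8 → [1, 8, 1, 5, 8, 2, 5]
k=2: ys[2] = 1+8 = 9 → [1, 8, 9, 5, 8, 2, 5]
k=3: ys[3] = 5+9 = 14 → [1, 8, 9, 14, 8, 2, 5]
k=4: ys[4] = 8+14 = 22 → [1, 8, 9, 14, 22, 2, 5]
k=5: ys[5] = 2+22 = 24 → [1, 8, 9, 14, 22, 24, 5]
k=6: ys[6] = 5+24 = 29 → [1, 8, 9, 14, 22, 24, 29]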